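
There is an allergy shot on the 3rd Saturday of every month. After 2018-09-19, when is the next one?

September 2018 starts on a Saturday; its first Saturday is the 1st, so the 3rd Saturday is the 15th — 2018-09-15.
That is not after 2018-09-19, so look at October 2018.
October 2018 starts on a Monday; its first Saturday is the 6th, so the 3rd Saturday is the 20th — 2018-10-20.

2018-10-20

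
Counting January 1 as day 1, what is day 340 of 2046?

January has 31 days (340 − 31 = 309 remain).
February has 28 days (309 − 28 = 281 remain).
March has 31 days (281 − 31 = 250 remain).
April has 30 days (250 − 30 = 220 remain).
May has 31 days (220 − 31 = 189 remain).
June has 30 days (189 − 30 = 159 remain).
July has 31 days (159 − 31 = 128 remain).
August has 31 days (128 − 31 = 97 remain).
September has 30 days (97 − 30 = 67 remain).
October has 31 days (67 − 31 = 36 remain).
November has 30 days (36 − 30 = 6 remain).
6 into December → December 6.

December 6, 2046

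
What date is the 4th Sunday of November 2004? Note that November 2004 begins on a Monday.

28 November 2004

November 2004 begins on a Monday, so the first Sunday is November 7 (6 days later).
The 4th Sunday is 3 weeks later: 7 + 21 = 28.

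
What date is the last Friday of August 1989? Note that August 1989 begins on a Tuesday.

August 1989 begins on a Tuesday, so the first Friday is August 4 (3 days later).
August 1989 has 31 days. Adding weeks: 4, 11, 18, 25 — the last one ≤ 31 is the 25th.

1989-08-25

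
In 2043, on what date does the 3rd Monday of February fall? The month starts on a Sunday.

February 2043 begins on a Sunday, so the first Monday is February 2 (1 day later).
The 3rd Monday is 2 weeks later: 2 + 14 = 16.

February 16, 2043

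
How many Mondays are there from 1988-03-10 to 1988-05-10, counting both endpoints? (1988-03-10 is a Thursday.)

9

1988-03-10 is a Thursday; the first Monday on or after it is 1988-03-14 (4 days later).
From 1988-03-14 to 1988-05-10: 17 + 30 + 10 = 57 days (rest of March, April, May).
57 ÷ 7 = 8 full weeks with remainder 1, so 8 more Mondays after the first → 9.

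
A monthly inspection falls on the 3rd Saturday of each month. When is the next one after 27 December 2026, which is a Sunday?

December 2026 starts on a Tuesday; its first Saturday is the 5th, so the 3rd Saturday is the 19th — 19 December 2026.
That is not after 27 December 2026, so look at January 2027.
January 2027 starts on a Friday; its first Saturday is the 2nd, so the 3rd Saturday is the 16th — 16 January 2027.

16 January 2027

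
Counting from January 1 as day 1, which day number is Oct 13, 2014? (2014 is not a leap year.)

Days in months before Oct: 31 + 28 + 31 + 30 + 31 + 30 + 31 + 31 + 30 = 273.
Plus 13 days into Oct → day 286.

286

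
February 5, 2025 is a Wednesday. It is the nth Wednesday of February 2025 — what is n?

1st

Day 5 falls in week ⌈5/7⌉ of the month.
Days 1–7 hold the 1st Wednesday, 8–14 the 2nd, 15–21 the 3rd, 22–28 the 4th, 29–31 the 5th.
5 is in the range for the 1st.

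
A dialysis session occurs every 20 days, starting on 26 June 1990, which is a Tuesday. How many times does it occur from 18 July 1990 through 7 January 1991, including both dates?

Occurrences land 20·i days after 26 June 1990 for i = 0, 1, 2, …
18 July 1990 is 22 days after the start; 22 ÷ 20 = 1 remainder 2; since the remainder is 2, round up to i = 2. First occurrence in the window: #3 on 5 August 1990 (2×20 = 40 days in).
7 January 1991 is 195 days after the start; 195 ÷ 20 = 9 remainder 15. Last occurrence in the window: #10 on 23 December 1990.
Occurrences #3 through #10: 8 in total.

8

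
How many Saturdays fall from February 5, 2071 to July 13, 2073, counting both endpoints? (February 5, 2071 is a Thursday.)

127

February 5, 2071 is a Thursday; the first Saturday on or after it is February 7, 2071 (2 days later).
From February 7, 2071 to July 13, 2073: 327 + 366 + 194 = 887 days (rest of 2071, 2072, to July 13, 2073 in 2073).
887 ÷ 7 = 126 full weeks with remainder 5, so 126 more Saturdays after the first → 127.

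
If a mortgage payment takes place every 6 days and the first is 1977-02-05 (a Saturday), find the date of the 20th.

1977-05-30

The 20th occurrence is 19 intervals after the first: 19 × 6 = 114 days after 1977-02-05.
February has 28 days — 23 days to the end of February leaves 91.
March has 31 days (60 left).
April has 30 days (30 left).
30 days into May → 1977-05-30.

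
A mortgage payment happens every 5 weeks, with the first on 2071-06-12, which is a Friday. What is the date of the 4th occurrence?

2071-09-25

The 4th occurrence is 3 intervals after the first: 3 × 35 = 105 days after 2071-06-12.
June has 30 days — 18 days to the end of June leaves 87.
July has 31 days (56 left).
August has 31 days (25 left).
25 days into September → 2071-09-25.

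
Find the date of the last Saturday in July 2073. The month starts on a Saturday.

2073-07-29

July 2073 begins on a Saturday, so the first Saturday is July 1.
July 2073 has 31 days. Adding weeks: 1, 8, 15, 22, 29 — the last one ≤ 31 is the 29th.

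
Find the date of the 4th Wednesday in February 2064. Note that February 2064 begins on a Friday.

February 2064 begins on a Friday, so the first Wednesday is February 6 (5 days later).
The 4th Wednesday is 3 weeks later: 6 + 21 = 27.

2064-02-27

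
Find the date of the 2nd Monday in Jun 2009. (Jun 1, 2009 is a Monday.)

Jun 2009 begins on a Monday, so the first Monday is Jun 1.
The 2nd Monday is 1 weeks later: 1 + 7 = 8.

Jun 8, 2009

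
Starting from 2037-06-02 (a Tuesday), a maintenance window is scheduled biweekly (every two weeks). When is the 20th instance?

The 20th occurrence is 19 intervals after the first: 19 × 14 = 266 days after 2037-06-02.
June has 30 days — 28 days to the end of June leaves 238.
July has 31 days (207 left).
August has 31 days (176 left).
September has 30 days (146 left).
October has 31 days (115 left).
November has 30 days (85 left).
December has 31 days (54 left).
January has 31 days (23 left).
23 days into February → 2038-02-23.

2038-02-23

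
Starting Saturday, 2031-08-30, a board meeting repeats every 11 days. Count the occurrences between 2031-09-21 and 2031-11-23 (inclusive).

6

Occurrences land 11·i days after 2031-08-30 for i = 0, 1, 2, …
2031-09-21 is 22 days after the start; 22 ÷ 11 = 2 remainder 0. First occurrence in the window: #3 on 2031-09-21 (2×11 = 22 days in).
2031-11-23 is 85 days after the start; 85 ÷ 11 = 7 remainder 8. Last occurrence in the window: #8 on 2031-11-15.
Occurrences #3 through #8: 6 in total.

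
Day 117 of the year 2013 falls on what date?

Jan has 31 days (117 − 31 = 86 remain).
Feb has 28 days (86 − 28 = 58 remain).
Mar has 31 days (58 − 31 = 27 remain).
27 into Apr → Apr 27.

Apr 27, 2013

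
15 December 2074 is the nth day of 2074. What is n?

349

Days in months before December: 31 + 28 + 31 + 30 + 31 + 30 + 31 + 31 + 30 + 31 + 30 = 334.
Plus 15 days into December → day 349.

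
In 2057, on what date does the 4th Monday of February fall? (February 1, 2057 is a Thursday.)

2057-02-26

February 2057 begins on a Thursday, so the first Monday is February 5 (4 days later).
The 4th Monday is 3 weeks later: 5 + 21 = 26.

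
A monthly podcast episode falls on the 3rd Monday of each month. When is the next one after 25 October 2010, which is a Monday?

15 November 2010

October 2010 starts on a Friday; its first Monday is the 4th, so the 3rd Monday is the 18th — 18 October 2010.
That is not after 25 October 2010, so look at November 2010.
November 2010 starts on a Monday; its first Monday is the 1st, so the 3rd Monday is the 15th — 15 November 2010.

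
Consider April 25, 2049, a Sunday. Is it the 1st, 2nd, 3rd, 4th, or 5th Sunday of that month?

4th

Day 25 falls in week ⌈25/7⌉ of the month.
Days 1–7 hold the 1st Sunday, 8–14 the 2nd, 15–21 the 3rd, 22–28 the 4th, 29–31 the 5th.
25 is in the range for the 4th.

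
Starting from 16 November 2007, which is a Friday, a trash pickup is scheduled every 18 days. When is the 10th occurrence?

The 10th occurrence is 9 intervals after the first: 9 × 18 = 162 days after 16 November 2007.
November has 30 days — 14 days to the end of November leaves 148.
December has 31 days (117 left).
January has 31 days (86 left).
February has 29 days (57 left).
March has 31 days (26 left).
26 days into April → 26 April 2008.

26 April 2008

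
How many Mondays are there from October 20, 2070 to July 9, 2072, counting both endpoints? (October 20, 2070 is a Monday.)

90

October 20, 2070 is a Monday; the first Monday on or after it is October 20, 2070.
From October 20, 2070 to July 9, 2072: 72 + 365 + 191 = 628 days (rest of 2070, 2071, to July 9, 2072 in 2072).
628 ÷ 7 = 89 full weeks with remainder 5, so 89 more Mondays after the first → 90.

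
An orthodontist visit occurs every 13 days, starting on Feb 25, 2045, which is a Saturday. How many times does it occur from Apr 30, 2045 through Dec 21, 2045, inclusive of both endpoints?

Occurrences land 13·i days after Feb 25, 2045 for i = 0, 1, 2, …
Apr 30, 2045 is 64 days after the start; 64 ÷ 13 = 4 remainder 12; since the remainder is 12, round up to i = 5. First occurrence in the window: #6 on May 1, 2045 (5×13 = 65 days in).
Dec 21, 2045 is 299 days after the start; 299 ÷ 13 = 23 remainder 0. Last occurrence in the window: #24 on Dec 21, 2045.
Occurrences #6 through #24: 19 in total.

19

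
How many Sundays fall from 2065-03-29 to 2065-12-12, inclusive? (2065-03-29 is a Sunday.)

37

2065-03-29 is a Sunday; the first Sunday on or after it is 2065-03-29.
From 2065-03-29 to 2065-12-12: 2 + 30 + 31 + 30 + 31 + 31 + 30 + 31 + 30 + 12 = 258 days (rest of March, April, May, June, July, August, September, October, November, December).
258 ÷ 7 = 36 full weeks with remainder 6, so 36 more Sundays after the first → 37.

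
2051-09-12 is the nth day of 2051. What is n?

Days in months before September: 31 + 28 + 31 + 30 + 31 + 30 + 31 + 31 = 243.
Plus 12 days into September → day 255.

255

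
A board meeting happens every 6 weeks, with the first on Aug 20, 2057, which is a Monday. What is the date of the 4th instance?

The 4th occurrence is 3 intervals after the first: 3 × 42 = 126 days after Aug 20, 2057.
Aug has 31 days — 11 days to the end of Aug leaves 115.
Sep has 30 days (85 left).
Oct has 31 days (54 left).
Nov has 30 days (24 left).
24 days into Dec → Dec 24, 2057.

Dec 24, 2057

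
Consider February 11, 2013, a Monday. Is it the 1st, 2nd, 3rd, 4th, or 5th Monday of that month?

2nd

Day 11 falls in week ⌈11/7⌉ of the month.
Days 1–7 hold the 1st Monday, 8–14 the 2nd, 15–21 the 3rd, 22–28 the 4th, 29–31 the 5th.
11 is in the range for the 2nd.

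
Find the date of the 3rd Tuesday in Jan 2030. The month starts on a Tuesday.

Jan 2030 begins on a Tuesday, so the first Tuesday is Jan 1.
The 3rd Tuesday is 2 weeks later: 1 + 14 = 15.

Jan 15, 2030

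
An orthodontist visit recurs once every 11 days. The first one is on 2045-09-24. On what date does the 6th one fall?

2045-11-18

The 6th occurrence is 5 intervals after the first: 5 × 11 = 55 days after 2045-09-24.
September has 30 days — 6 days to the end of September leaves 49.
October has 31 days (18 left).
18 days into November → 2045-11-18.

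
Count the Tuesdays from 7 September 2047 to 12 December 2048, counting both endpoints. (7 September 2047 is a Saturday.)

66

7 September 2047 is a Saturday; the first Tuesday on or after it is 10 September 2047 (3 days later).
From 10 September 2047 to 12 December 2048: 112 + 347 = 459 days (rest of 2047, to 12 December 2048 in 2048).
459 ÷ 7 = 65 full weeks with remainder 4, so 65 more Tuesdays after the first → 66.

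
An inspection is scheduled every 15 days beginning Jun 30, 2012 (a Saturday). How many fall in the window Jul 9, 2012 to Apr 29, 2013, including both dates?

Occurrences land 15·i days after Jun 30, 2012 for i = 0, 1, 2, …
Jul 9, 2012 is 9 days after the start; 9 ÷ 15 = 0 remainder 9; since the remainder is 9, round up to i = 1. First occurrence in the window: #2 on Jul 15, 2012 (1×15 = 15 days in).
Apr 29, 2013 is 303 days after the start; 303 ÷ 15 = 20 remainder 3. Last occurrence in the window: #21 on Apr 26, 2013.
Occurrences #2 through #21: 20 in total.

20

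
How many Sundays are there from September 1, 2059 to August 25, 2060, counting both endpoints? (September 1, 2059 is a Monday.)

September 1, 2059 is a Monday; the first Sunday on or after it is September 7, 2059 (6 days later).
From September 7, 2059 to August 25, 2060: 115 + 238 = 353 days (rest of 2059, to August 25, 2060 in 2060).
353 ÷ 7 = 50 full weeks with remainder 3, so 50 more Sundays after the first → 51.

51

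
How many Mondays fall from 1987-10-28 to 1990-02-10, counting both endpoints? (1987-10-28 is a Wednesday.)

1987-10-28 is a Wednesday; the first Monday on or after it is 1987-11-02 (5 days later).
From 1987-11-02 to 1990-02-10: 59 + 366 + 365 + 41 = 831 days (rest of 1987, 1988, 1989, to 1990-02-10 in 1990).
831 ÷ 7 = 118 full weeks with remainder 5, so 118 more Mondays after the first → 119.

119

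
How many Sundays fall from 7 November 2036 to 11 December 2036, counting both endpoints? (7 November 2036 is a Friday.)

7 November 2036 is a Friday; the first Sunday on or after it is 9 November 2036 (2 days later).
From 9 November 2036 to 11 December 2036: 21 + 11 = 32 days (rest of November, December).
32 ÷ 7 = 4 full weeks with remainder 4, so 4 more Sundays after the first → 5.

5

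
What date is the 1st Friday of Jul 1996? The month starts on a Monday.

Jul 5, 1996

Jul 1996 begins on a Monday, so the first Friday is Jul 5 (4 days later).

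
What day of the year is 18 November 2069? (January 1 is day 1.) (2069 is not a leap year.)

Days in months before November: 31 + 28 + 31 + 30 + 31 + 30 + 31 + 31 + 30 + 31 = 304.
Plus 18 days into November → day 322.

322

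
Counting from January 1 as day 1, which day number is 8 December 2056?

343

Days in months before December: 31 + 29 + 31 + 30 + 31 + 30 + 31 + 31 + 30 + 31 + 30 = 335.
Plus 8 days into December → day 343.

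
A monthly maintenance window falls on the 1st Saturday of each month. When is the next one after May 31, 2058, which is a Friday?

Jun 1, 2058

May 2058 starts on a Wednesday, so its 1st Saturday is May 4, 2058 (3 days in).
That is not after May 31, 2058, so look at Jun 2058.
Jun 2058 starts on a Saturday, so its 1st Saturday is Jun 1, 2058.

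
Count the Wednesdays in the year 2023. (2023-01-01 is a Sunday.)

2023-01-01 is a Sunday; the first Wednesday on or after it is 2023-01-04 (3 days later).
From 2023-01-04 to 2023-12-31: 27 + 28 + 31 + 30 + 31 + 30 + 31 + 31 + 30 + 31 + 30 + 31 = 361 days (rest of January, February, March, April, May, June, July, August, September, October, November, December).
361 ÷ 7 = 51 full weeks with remainder 4, so 51 more Wednesdays after the first → 52.

52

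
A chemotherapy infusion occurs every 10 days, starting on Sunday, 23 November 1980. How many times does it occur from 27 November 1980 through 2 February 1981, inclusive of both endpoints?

7

Occurrences land 10·i days after 23 November 1980 for i = 0, 1, 2, …
27 November 1980 is 4 days after the start; 4 ÷ 10 = 0 remainder 4; since the remainder is 4, round up to i = 1. First occurrence in the window: #2 on 3 December 1980 (1×10 = 10 days in).
2 February 1981 is 71 days after the start; 71 ÷ 10 = 7 remainder 1. Last occurrence in the window: #8 on 1 February 1981.
Occurrences #2 through #8: 7 in total.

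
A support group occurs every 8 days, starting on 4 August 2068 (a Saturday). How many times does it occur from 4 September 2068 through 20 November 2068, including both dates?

Occurrences land 8·i days after 4 August 2068 for i = 0, 1, 2, …
4 September 2068 is 31 days after the start; 31 ÷ 8 = 3 remainder 7; since the remainder is 7, round up to i = 4. First occurrence in the window: #5 on 5 September 2068 (4×8 = 32 days in).
20 November 2068 is 108 days after the start; 108 ÷ 8 = 13 remainder 4. Last occurrence in the window: #14 on 16 November 2068.
Occurrences #5 through #14: 10 in total.

10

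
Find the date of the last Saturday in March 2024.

2024-03-30

The first Saturday of March 2024 is March 2.
March 2024 has 31 days. Adding weeks: 2, 9, 16, 23, 30 — the last one ≤ 31 is the 30th.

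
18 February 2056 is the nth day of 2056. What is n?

49

Days in months before February: 31 = 31.
Plus 18 days into February → day 49.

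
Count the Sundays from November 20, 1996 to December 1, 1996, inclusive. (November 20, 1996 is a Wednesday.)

2

November 20, 1996 is a Wednesday; the first Sunday on or after it is November 24, 1996 (4 days later).
From November 24, 1996 to December 1, 1996: 6 + 1 = 7 days (rest of November, December).
7 ÷ 7 = 1 full weeks with remainder 0, so 1 more Sundays after the first → 2.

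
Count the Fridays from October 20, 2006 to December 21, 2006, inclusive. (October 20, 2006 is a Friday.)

October 20, 2006 is a Friday; the first Friday on or after it is October 20, 2006.
From October 20, 2006 to December 21, 2006: 11 + 30 + 21 = 62 days (rest of October, November, December).
62 ÷ 7 = 8 full weeks with remainder 6, so 8 more Fridays after the first → 9.

9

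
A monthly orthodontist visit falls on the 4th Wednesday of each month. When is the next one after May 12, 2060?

May 2060 starts on a Saturday; its first Wednesday is the 5th, so the 4th Wednesday is the 26th — May 26, 2060.
May 26, 2060 is after May 12, 2060, so that is the next one.

May 26, 2060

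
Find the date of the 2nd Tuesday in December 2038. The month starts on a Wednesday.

December 2038 begins on a Wednesday, so the first Tuesday is December 7 (6 days later).
The 2nd Tuesday is 1 weeks later: 7 + 7 = 14.

14 December 2038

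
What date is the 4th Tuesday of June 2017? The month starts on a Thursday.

27 June 2017

June 2017 begins on a Thursday, so the first Tuesday is June 6 (5 days later).
The 4th Tuesday is 3 weeks later: 6 + 21 = 27.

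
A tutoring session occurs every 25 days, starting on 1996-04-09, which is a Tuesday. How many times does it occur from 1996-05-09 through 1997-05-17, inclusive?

Occurrences land 25·i days after 1996-04-09 for i = 0, 1, 2, …
1996-05-09 is 30 days after the start; 30 ÷ 25 = 1 remainder 5; since the remainder is 5, round up to i = 2. First occurrence in the window: #3 on 1996-05-29 (2×25 = 50 days in).
1997-05-17 is 403 days after the start; 403 ÷ 25 = 16 remainder 3. Last occurrence in the window: #17 on 1997-05-14.
Occurrences #3 through #17: 15 in total.

15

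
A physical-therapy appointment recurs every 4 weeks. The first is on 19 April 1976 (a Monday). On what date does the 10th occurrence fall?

The 10th occurrence is 9 intervals after the first: 9 × 28 = 252 days after 19 April 1976.
April has 30 days — 11 days to the end of April leaves 241.
May has 31 days (210 left).
June has 30 days (180 left).
July has 31 days (149 left).
August has 31 days (118 left).
September has 30 days (88 left).
October has 31 days (57 left).
November has 30 days (27 left).
27 days into December → 27 December 1976.

27 December 1976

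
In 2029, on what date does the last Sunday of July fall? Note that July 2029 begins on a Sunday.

July 2029 begins on a Sunday, so the first Sunday is July 1.
July 2029 has 31 days. Adding weeks: 1, 8, 15, 22, 29 — the last one ≤ 31 is the 29th.

July 29, 2029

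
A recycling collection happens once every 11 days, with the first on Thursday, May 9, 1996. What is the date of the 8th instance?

July 25, 1996

The 8th occurrence is 7 intervals after the first: 7 × 11 = 77 days after May 9, 1996.
May has 31 days — 22 days to the end of May leaves 55.
June has 30 days (25 left).
25 days into July → July 25, 1996.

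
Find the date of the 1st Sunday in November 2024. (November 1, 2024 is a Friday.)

November 3, 2024

November 2024 begins on a Friday, so the first Sunday is November 3 (2 days later).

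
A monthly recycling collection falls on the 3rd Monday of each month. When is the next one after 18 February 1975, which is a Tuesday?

17 March 1975

February 1975 starts on a Saturday; its first Monday is the 3rd, so the 3rd Monday is the 17th — 17 February 1975.
That is not after 18 February 1975, so look at March 1975.
March 1975 starts on a Saturday; its first Monday is the 3rd, so the 3rd Monday is the 17th — 17 March 1975.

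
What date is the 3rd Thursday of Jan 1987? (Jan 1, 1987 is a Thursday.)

Jan 1987 begins on a Thursday, so the first Thursday is Jan 1.
The 3rd Thursday is 2 weeks later: 1 + 14 = 15.

Jan 15, 1987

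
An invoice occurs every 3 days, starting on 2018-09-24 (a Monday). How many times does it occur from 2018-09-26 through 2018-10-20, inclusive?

Occurrences land 3·i days after 2018-09-24 for i = 0, 1, 2, …
2018-09-26 is 2 days after the start; 2 ÷ 3 = 0 remainder 2; since the remainder is 2, round up to i = 1. First occurrence in the window: #2 on 2018-09-27 (1×3 = 3 days in).
2018-10-20 is 26 days after the start; 26 ÷ 3 = 8 remainder 2. Last occurrence in the window: #9 on 2018-10-18.
Occurrences #2 through #9: 8 in total.

8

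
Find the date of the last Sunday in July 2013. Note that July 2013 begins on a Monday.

28 July 2013

July 2013 begins on a Monday, so the first Sunday is July 7 (6 days later).
July 2013 has 31 days. Adding weeks: 7, 14, 21, 28 — the last one ≤ 31 is the 28th.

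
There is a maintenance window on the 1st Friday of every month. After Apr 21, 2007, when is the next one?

Apr 2007 starts on a Sunday, so its 1st Friday is Apr 6, 2007 (5 days in).
That is not after Apr 21, 2007, so look at May 2007.
May 2007 starts on a Tuesday, so its 1st Friday is May 4, 2007 (3 days in).

May 4, 2007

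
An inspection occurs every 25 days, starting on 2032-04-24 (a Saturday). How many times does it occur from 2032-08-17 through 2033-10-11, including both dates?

17

Occurrences land 25·i days after 2032-04-24 for i = 0, 1, 2, …
2032-08-17 is 115 days after the start; 115 ÷ 25 = 4 remainder 15; since the remainder is 15, round up to i = 5. First occurrence in the window: #6 on 2032-08-27 (5×25 = 125 days in).
2033-10-11 is 535 days after the start; 535 ÷ 25 = 21 remainder 10. Last occurrence in the window: #22 on 2033-10-01.
Occurrences #6 through #22: 17 in total.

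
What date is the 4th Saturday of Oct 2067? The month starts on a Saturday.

Oct 22, 2067

Oct 2067 begins on a Saturday, so the first Saturday is Oct 1.
The 4th Saturday is 3 weeks later: 1 + 21 = 22.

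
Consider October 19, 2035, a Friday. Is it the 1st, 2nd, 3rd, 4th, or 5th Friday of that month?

3rd

Day 19 falls in week ⌈19/7⌉ of the month.
Days 1–7 hold the 1st Friday, 8–14 the 2nd, 15–21 the 3rd, 22–28 the 4th, 29–31 the 5th.
19 is in the range for the 3rd.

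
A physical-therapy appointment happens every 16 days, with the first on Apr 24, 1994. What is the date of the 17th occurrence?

The 17th occurrence is 16 intervals after the first: 16 × 16 = 256 days after Apr 24, 1994.
Apr has 30 days — 6 days to the end of Apr leaves 250.
May has 31 days (219 left).
Jun has 30 days (189 left).
Jul has 31 days (158 left).
Aug has 31 days (127 left).
Sep has 30 days (97 left).
Oct has 31 days (66 left).
Nov has 30 days (36 left).
Dec has 31 days (5 left).
5 days into Jan → Jan 5, 1995.

Jan 5, 1995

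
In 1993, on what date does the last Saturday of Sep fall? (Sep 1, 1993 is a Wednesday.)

Sep 25, 1993

Sep 1993 begins on a Wednesday, so the first Saturday is Sep 4 (3 days later).
Sep 1993 has 30 days. Adding weeks: 4, 11, 18, 25 — the last one ≤ 30 is the 25th.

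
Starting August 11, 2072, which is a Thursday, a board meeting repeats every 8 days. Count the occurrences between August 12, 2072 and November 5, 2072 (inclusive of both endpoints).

10

Occurrences land 8·i days after August 11, 2072 for i = 0, 1, 2, …
August 12, 2072 is 1 day after the start; 1 ÷ 8 = 0 remainder 1; since the remainder is 1, round up to i = 1. First occurrence in the window: #2 on August 19, 2072 (1×8 = 8 days in).
November 5, 2072 is 86 days after the start; 86 ÷ 8 = 10 remainder 6. Last occurrence in the window: #11 on October 30, 2072.
Occurrences #2 through #11: 10 in total.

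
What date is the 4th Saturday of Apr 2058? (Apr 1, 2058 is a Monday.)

Apr 27, 2058

Apr 2058 begins on a Monday, so the first Saturday is Apr 6 (5 days later).
The 4th Saturday is 3 weeks later: 6 + 21 = 27.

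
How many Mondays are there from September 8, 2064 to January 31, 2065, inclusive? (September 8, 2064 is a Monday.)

September 8, 2064 is a Monday; the first Monday on or after it is September 8, 2064.
From September 8, 2064 to January 31, 2065: 22 + 31 + 30 + 31 + 31 = 145 days (rest of September, October, November, December, January).
145 ÷ 7 = 20 full weeks with remainder 5, so 20 more Mondays after the first → 21.

21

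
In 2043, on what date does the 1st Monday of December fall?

2043-12-07

The first Monday of December 2043 is December 7.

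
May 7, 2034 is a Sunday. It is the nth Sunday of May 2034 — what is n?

Day 7 falls in week ⌈7/7⌉ of the month.
Days 1–7 hold the 1st Sunday, 8–14 the 2nd, 15–21 the 3rd, 22–28 the 4th, 29–31 the 5th.
7 is in the range for the 1st.

1st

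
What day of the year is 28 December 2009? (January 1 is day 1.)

362

Days in months before December: 31 + 28 + 31 + 30 + 31 + 30 + 31 + 31 + 30 + 31 + 30 = 334.
Plus 28 days into December → day 362.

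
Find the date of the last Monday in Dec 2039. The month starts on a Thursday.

Dec 2039 begins on a Thursday, so the first Monday is Dec 5 (4 days later).
Dec 2039 has 31 days. Adding weeks: 5, 12, 19, 26 — the last one ≤ 31 is the 26th.

Dec 26, 2039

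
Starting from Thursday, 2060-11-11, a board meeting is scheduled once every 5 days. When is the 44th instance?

The 44th occurrence is 43 intervals after the first: 43 × 5 = 215 days after 2060-11-11.
November has 30 days — 19 days to the end of November leaves 196.
December has 31 days (165 left).
January has 31 days (134 left).
February has 28 days (106 left).
March has 31 days (75 left).
April has 30 days (45 left).
May has 31 days (14 left).
14 days into June → 2061-06-14.

2061-06-14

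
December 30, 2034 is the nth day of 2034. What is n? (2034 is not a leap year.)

Days in months before December: 31 + 28 + 31 + 30 + 31 + 30 + 31 + 31 + 30 + 31 + 30 = 334.
Plus 30 days into December → day 364.

364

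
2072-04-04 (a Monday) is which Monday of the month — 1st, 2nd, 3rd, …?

Day 4 falls in week ⌈4/7⌉ of the month.
Days 1–7 hold the 1st Monday, 8–14 the 2nd, 15–21 the 3rd, 22–28 the 4th, 29–31 the 5th.
4 is in the range for the 1st.

1st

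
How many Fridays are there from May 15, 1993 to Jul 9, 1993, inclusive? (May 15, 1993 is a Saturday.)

8

May 15, 1993 is a Saturday; the first Friday on or after it is May 21, 1993 (6 days later).
From May 21, 1993 to Jul 9, 1993: 10 + 30 + 9 = 49 days (rest of May, Jun, Jul).
49 ÷ 7 = 7 full weeks with remainder 0, so 7 more Fridays after the first → 8.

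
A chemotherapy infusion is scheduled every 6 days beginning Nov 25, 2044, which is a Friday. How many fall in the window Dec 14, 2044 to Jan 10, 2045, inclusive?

Occurrences land 6·i days after Nov 25, 2044 for i = 0, 1, 2, …
Dec 14, 2044 is 19 days after the start; 19 ÷ 6 = 3 remainder 1; since the remainder is 1, round up to i = 4. First occurrence in the window: #5 on Dec 19, 2044 (4×6 = 24 days in).
Jan 10, 2045 is 46 days after the start; 46 ÷ 6 = 7 remainder 4. Last occurrence in the window: #8 on Jan 6, 2045.
Occurrences #5 through #8: 4 in total.

4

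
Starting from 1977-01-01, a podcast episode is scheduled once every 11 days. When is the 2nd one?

The 2nd occurrence is 1 interval after the first: 1 × 11 = 11 days after 1977-01-01.
11 days later is 1977-01-12.

1977-01-12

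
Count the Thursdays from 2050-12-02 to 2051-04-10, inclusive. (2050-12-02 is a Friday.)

18

2050-12-02 is a Friday; the first Thursday on or after it is 2050-12-08 (6 days later).
From 2050-12-08 to 2051-04-10: 23 + 31 + 28 + 31 + 10 = 123 days (rest of December, January, February, March, April).
123 ÷ 7 = 17 full weeks with remainder 4, so 17 more Thursdays after the first → 18.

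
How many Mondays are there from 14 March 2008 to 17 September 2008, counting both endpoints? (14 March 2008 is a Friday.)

27

14 March 2008 is a Friday; the first Monday on or after it is 17 March 2008 (3 days later).
From 17 March 2008 to 17 September 2008: 14 + 30 + 31 + 30 + 31 + 31 + 17 = 184 days (rest of March, April, May, June, July, August, September).
184 ÷ 7 = 26 full weeks with remainder 2, so 26 more Mondays after the first → 27.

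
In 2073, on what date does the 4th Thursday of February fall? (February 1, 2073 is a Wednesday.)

February 23, 2073

February 2073 begins on a Wednesday, so the first Thursday is February 2 (1 day later).
The 4th Thursday is 3 weeks later: 2 + 21 = 23.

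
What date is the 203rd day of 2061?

2061-07-22

January has 31 days (203 − 31 = 172 remain).
February has 28 days (172 − 28 = 144 remain).
March has 31 days (144 − 31 = 113 remain).
April has 30 days (113 − 30 = 83 remain).
May has 31 days (83 − 31 = 52 remain).
June has 30 days (52 − 30 = 22 remain).
22 into July → July 22.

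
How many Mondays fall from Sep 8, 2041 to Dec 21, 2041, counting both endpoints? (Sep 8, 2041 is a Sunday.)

Sep 8, 2041 is a Sunday; the first Monday on or after it is Sep 9, 2041 (1 day later).
From Sep 9, 2041 to Dec 21, 2041: 21 + 31 + 30 + 21 = 103 days (rest of Sep, Oct, Nov, Dec).
103 ÷ 7 = 14 full weeks with remainder 5, so 14 more Mondays after the first → 15.

15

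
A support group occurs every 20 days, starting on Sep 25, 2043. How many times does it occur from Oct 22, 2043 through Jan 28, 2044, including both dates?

5

Occurrences land 20·i days after Sep 25, 2043 for i = 0, 1, 2, …
Oct 22, 2043 is 27 days after the start; 27 ÷ 20 = 1 remainder 7; since the remainder is 7, round up to i = 2. First occurrence in the window: #3 on Nov 4, 2043 (2×20 = 40 days in).
Jan 28, 2044 is 125 days after the start; 125 ÷ 20 = 6 remainder 5. Last occurrence in the window: #7 on Jan 23, 2044.
Occurrences #3 through #7: 5 in total.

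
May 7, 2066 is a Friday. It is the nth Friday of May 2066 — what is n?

Day 7 falls in week ⌈7/7⌉ of the month.
Days 1–7 hold the 1st Friday, 8–14 the 2nd, 15–21 the 3rd, 22–28 the 4th, 29–31 the 5th.
7 is in the range for the 1st.

1st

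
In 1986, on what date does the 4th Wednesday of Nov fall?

Nov 26, 1986

The first Wednesday of Nov 1986 is Nov 5.
The 4th Wednesday is 3 weeks later: 5 + 21 = 26.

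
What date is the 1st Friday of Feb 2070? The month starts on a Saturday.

Feb 7, 2070

Feb 2070 begins on a Saturday, so the first Friday is Feb 7 (6 days later).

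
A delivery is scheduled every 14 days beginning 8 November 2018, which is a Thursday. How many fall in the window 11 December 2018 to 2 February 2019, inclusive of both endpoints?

Occurrences land 14·i days after 8 November 2018 for i = 0, 1, 2, …
11 December 2018 is 33 days after the start; 33 ÷ 14 = 2 remainder 5; since the remainder is 5, round up to i = 3. First occurrence in the window: #4 on 20 December 2018 (3×14 = 42 days in).
2 February 2019 is 86 days after the start; 86 ÷ 14 = 6 remainder 2. Last occurrence in the window: #7 on 31 January 2019.
Occurrences #4 through #7: 4 in total.

4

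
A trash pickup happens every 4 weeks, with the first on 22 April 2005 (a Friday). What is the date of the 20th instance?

6 October 2006

The 20th occurrence is 19 intervals after the first: 19 × 28 = 532 days after 22 April 2005.
April has 30 days — 8 days to the end of April leaves 524.
From end of April to end of 2005 is 245 days (279 left).
January has 31 days (248 left).
February has 28 days (220 left).
March has 31 days (189 left).
April has 30 days (159 left).
May has 31 days (128 left).
June has 30 days (98 left).
July has 31 days (67 left).
August has 31 days (36 left).
September has 30 days (6 left).
6 days into October → 6 October 2006.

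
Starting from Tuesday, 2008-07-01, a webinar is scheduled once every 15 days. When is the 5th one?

The 5th occurrence is 4 intervals after the first: 4 × 15 = 60 days after 2008-07-01.
July has 31 days — 30 days to the end of July leaves 30.
30 days into August → 2008-08-30.

2008-08-30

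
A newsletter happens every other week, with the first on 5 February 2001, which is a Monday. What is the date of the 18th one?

1 October 2001

The 18th occurrence is 17 intervals after the first: 17 × 14 = 238 days after 5 February 2001.
February has 28 days — 23 days to the end of February leaves 215.
March has 31 days (184 left).
April has 30 days (154 left).
May has 31 days (123 left).
June has 30 days (93 left).
July has 31 days (62 left).
August has 31 days (31 left).
September has 30 days (1 left).
1 day into October → 1 October 2001.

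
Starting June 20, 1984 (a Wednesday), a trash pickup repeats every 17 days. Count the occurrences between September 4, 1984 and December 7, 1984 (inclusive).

Occurrences land 17·i days after June 20, 1984 for i = 0, 1, 2, …
September 4, 1984 is 76 days after the start; 76 ÷ 17 = 4 remainder 8; since the remainder is 8, round up to i = 5. First occurrence in the window: #6 on September 13, 1984 (5×17 = 85 days in).
December 7, 1984 is 170 days after the start; 170 ÷ 17 = 10 remainder 0. Last occurrence in the window: #11 on December 7, 1984.
Occurrences #6 through #11: 6 in total.

6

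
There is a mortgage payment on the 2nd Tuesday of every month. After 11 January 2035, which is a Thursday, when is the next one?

13 February 2035

January 2035 starts on a Monday; its first Tuesday is the 2nd, so the 2nd Tuesday is the 9th — 9 January 2035.
That is not after 11 January 2035, so look at February 2035.
February 2035 starts on a Thursday; its first Tuesday is the 6th, so the 2nd Tuesday is the 13th — 13 February 2035.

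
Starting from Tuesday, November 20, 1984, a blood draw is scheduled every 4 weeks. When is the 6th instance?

April 9, 1985

The 6th occurrence is 5 intervals after the first: 5 × 28 = 140 days after November 20, 1984.
November has 30 days — 10 days to the end of November leaves 130.
December has 31 days (99 left).
January has 31 days (68 left).
February has 28 days (40 left).
March has 31 days (9 left).
9 days into April → April 9, 1985.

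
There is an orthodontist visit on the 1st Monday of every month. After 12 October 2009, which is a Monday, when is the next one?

October 2009 starts on a Thursday, so its 1st Monday is 5 October 2009 (4 days in).
That is not after 12 October 2009, so look at November 2009.
November 2009 starts on a Sunday, so its 1st Monday is 2 November 2009 (1 day in).

2 November 2009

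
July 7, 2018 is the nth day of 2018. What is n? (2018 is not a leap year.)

188

Days in months before July: 31 + 28 + 31 + 30 + 31 + 30 = 181.
Plus 7 days into July → day 188.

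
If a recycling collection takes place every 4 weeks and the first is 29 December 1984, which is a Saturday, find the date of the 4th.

23 March 1985

The 4th occurrence is 3 intervals after the first: 3 × 28 = 84 days after 29 December 1984.
December has 31 days — 2 days to the end of December leaves 82.
January has 31 days (51 left).
February has 28 days (23 left).
23 days into March → 23 March 1985.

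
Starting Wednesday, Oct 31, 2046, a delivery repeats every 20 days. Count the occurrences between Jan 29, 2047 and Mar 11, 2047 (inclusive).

Occurrences land 20·i days after Oct 31, 2046 for i = 0, 1, 2, …
Jan 29, 2047 is 90 days after the start; 90 ÷ 20 = 4 remainder 10; since the remainder is 10, round up to i = 5. First occurrence in the window: #6 on Feb 8, 2047 (5×20 = 100 days in).
Mar 11, 2047 is 131 days after the start; 131 ÷ 20 = 6 remainder 11. Last occurrence in the window: #7 on Feb 28, 2047.
Occurrences #6 through #7: 2 in total.

2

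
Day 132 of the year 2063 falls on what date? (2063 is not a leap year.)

2063-05-12

January has 31 days (132 − 31 = 101 remain).
February has 28 days (101 − 28 = 73 remain).
March has 31 days (73 − 31 = 42 remain).
April has 30 days (42 − 30 = 12 remain).
12 into May → May 12.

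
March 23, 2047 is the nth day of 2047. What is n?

82

Days in months before March: 31 + 28 = 59.
Plus 23 days into March → day 82.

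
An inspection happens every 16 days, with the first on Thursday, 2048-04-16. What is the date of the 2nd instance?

2048-05-02

The 2nd occurrence is 1 interval after the first: 1 × 16 = 16 days after 2048-04-16.
April has 30 days — 14 days to the end of April leaves 2.
2 days into May → 2048-05-02.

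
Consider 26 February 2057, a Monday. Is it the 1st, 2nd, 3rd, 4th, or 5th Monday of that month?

Day 26 falls in week ⌈26/7⌉ of the month.
Days 1–7 hold the 1st Monday, 8–14 the 2nd, 15–21 the 3rd, 22–28 the 4th, 29–31 the 5th.
26 is in the range for the 4th.

4th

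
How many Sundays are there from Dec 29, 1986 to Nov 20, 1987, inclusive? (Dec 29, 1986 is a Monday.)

46

Dec 29, 1986 is a Monday; the first Sunday on or after it is Jan 4, 1987 (6 days later).
From Jan 4, 1987 to Nov 20, 1987: 27 + 28 + 31 + 30 + 31 + 30 + 31 + 31 + 30 + 31 + 20 = 320 days (rest of Jan, Feb, Mar, Apr, May, Jun, Jul, Aug, Sep, Oct, Nov).
320 ÷ 7 = 45 full weeks with remainder 5, so 45 more Sundays after the first → 46.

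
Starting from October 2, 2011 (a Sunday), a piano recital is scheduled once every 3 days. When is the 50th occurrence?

The 50th occurrence is 49 intervals after the first: 49 × 3 = 147 days after October 2, 2011.
October has 31 days — 29 days to the end of October leaves 118.
November has 30 days (88 left).
December has 31 days (57 left).
January has 31 days (26 left).
26 days into February → February 26, 2012.

February 26, 2012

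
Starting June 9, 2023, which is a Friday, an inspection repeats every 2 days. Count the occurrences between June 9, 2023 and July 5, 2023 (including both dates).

Occurrences land 2·i days after June 9, 2023 for i = 0, 1, 2, …
The window opens on the start date, so the first occurrence inside is #1 on June 9, 2023.
July 5, 2023 is 26 days after the start; 26 ÷ 2 = 13 remainder 0. Last occurrence in the window: #14 on July 5, 2023.
Occurrences #1 through #14: 14 in total.

14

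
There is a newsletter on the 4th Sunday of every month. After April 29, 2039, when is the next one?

April 2039 starts on a Friday; its first Sunday is the 3rd, so the 4th Sunday is the 24th — April 24, 2039.
That is not after April 29, 2039, so look at May 2039.
May 2039 starts on a Sunday; its first Sunday is the 1st, so the 4th Sunday is the 22nd — May 22, 2039.

May 22, 2039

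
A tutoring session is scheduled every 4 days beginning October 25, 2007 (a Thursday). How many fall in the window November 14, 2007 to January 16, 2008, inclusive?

Occurrences land 4·i days after October 25, 2007 for i = 0, 1, 2, …
November 14, 2007 is 20 days after the start; 20 ÷ 4 = 5 remainder 0. First occurrence in the window: #6 on November 14, 2007 (5×4 = 20 days in).
January 16, 2008 is 83 days after the start; 83 ÷ 4 = 20 remainder 3. Last occurrence in the window: #21 on January 13, 2008.
Occurrences #6 through #21: 16 in total.

16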